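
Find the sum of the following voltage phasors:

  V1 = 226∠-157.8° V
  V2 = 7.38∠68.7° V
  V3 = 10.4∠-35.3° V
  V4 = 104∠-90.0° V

Step 1 — Convert each phasor to rectangular form:
  V1 = 226·(cos(-157.8°) + j·sin(-157.8°)) = -209.2 - j85.39 V
  V2 = 7.38·(cos(68.7°) + j·sin(68.7°)) = 2.681 + j6.876 V
  V3 = 10.4·(cos(-35.3°) + j·sin(-35.3°)) = 8.488 - j6.01 V
  V4 = 104·(cos(-90.0°) + j·sin(-90.0°)) = 0 - j104 V
Step 2 — Sum components: V_total = -198.1 - j188.5 V.
Step 3 — Convert to polar: |V_total| = 273.5 V, ∠V_total = -136.4°.

V_total = 273.5∠-136.4° V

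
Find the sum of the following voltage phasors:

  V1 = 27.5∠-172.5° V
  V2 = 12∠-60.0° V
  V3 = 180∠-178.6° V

Step 1 — Convert each phasor to rectangular form:
  V1 = 27.5·(cos(-172.5°) + j·sin(-172.5°)) = -27.26 - j3.589 V
  V2 = 12·(cos(-60.0°) + j·sin(-60.0°)) = 6 - j10.39 V
  V3 = 180·(cos(-178.6°) + j·sin(-178.6°)) = -179.9 - j4.398 V
Step 2 — Sum components: V_total = -201.2 - j18.38 V.
Step 3 — Convert to polar: |V_total| = 202 V, ∠V_total = -174.8°.

V_total = 202∠-174.8° V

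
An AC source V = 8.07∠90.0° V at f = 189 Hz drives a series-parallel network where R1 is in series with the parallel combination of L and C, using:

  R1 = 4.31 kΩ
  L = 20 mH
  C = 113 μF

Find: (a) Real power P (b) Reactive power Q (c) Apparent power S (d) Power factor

Step 1 — Angular frequency: ω = 2π·f = 2π·189 = 1188 rad/s.
Step 2 — Component impedances:
  R1: Z = R = 4310 Ω
  L: Z = jωL = j·1188·0.02 = 0 + j23.75 Ω
  C: Z = 1/(jωC) = -j/(ω·C) = 0 - j7.452 Ω
Step 3 — Parallel branch: L || C = 1/(1/L + 1/C) = 0 - j10.86 Ω.
Step 4 — Series with R1: Z_total = R1 + (L || C) = 4310 - j10.86 Ω = 4310∠-0.1° Ω.
Step 5 — Source phasor: V = 8.07∠90.0° V = 0 + j8.07 V.
Step 6 — Current: I = V / Z = -4.718e-06 + j0.001872 A = 0.001872∠90.1° A.
Step 7 — Complex power: S = V·I* = 0.01511 - j3.807e-05 VA.
Step 8 — Real power: P = Re(S) = 0.01511 W.
Step 9 — Reactive power: Q = Im(S) = -3.807e-05 VAR.
Step 10 — Apparent power: |S| = 0.01511 VA.
Step 11 — Power factor: PF = P/|S| = 1 (leading).

(a) P = 0.01511 W  (b) Q = -3.807e-05 VAR  (c) S = 0.01511 VA  (d) PF = 1 (leading)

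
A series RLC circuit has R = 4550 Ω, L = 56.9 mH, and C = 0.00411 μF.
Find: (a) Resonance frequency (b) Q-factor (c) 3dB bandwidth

Step 1 — Resonance condition Im(Z)=0 gives ω₀ = 1/√(LC).
Step 2 — ω₀ = 1/√(0.0569·4.11e-09) = 6.539e+04 rad/s.
Step 3 — f₀ = ω₀/(2π) = 1.041e+04 Hz.
Step 4 — Series Q: Q = ω₀L/R = 6.539e+04·0.0569/4550 = 0.8178.
Step 5 — 3dB bandwidth: Δω = ω₀/Q = 7.996e+04 rad/s; BW = Δω/(2π) = 1.273e+04 Hz.

(a) f₀ = 1.041e+04 Hz  (b) Q = 0.8178  (c) BW = 1.273e+04 Hz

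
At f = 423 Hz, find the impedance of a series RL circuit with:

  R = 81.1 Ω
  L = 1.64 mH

Step 1 — Angular frequency: ω = 2π·f = 2π·423 = 2658 rad/s.
Step 2 — Component impedances:
  R: Z = R = 81.1 Ω
  L: Z = jωL = j·2658·0.00164 = 0 + j4.359 Ω
Step 3 — Series combination: Z_total = R + L = 81.1 + j4.359 Ω = 81.22∠3.1° Ω.

Z = 81.1 + j4.359 Ω = 81.22∠3.1° Ω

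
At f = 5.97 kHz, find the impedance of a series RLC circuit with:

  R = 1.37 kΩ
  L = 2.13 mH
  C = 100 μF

Step 1 — Angular frequency: ω = 2π·f = 2π·5970 = 3.751e+04 rad/s.
Step 2 — Component impedances:
  R: Z = R = 1370 Ω
  L: Z = jωL = j·3.751e+04·0.00213 = 0 + j79.9 Ω
  C: Z = 1/(jωC) = -j/(ω·C) = 0 - j0.2666 Ω
Step 3 — Series combination: Z_total = R + L + C = 1370 + j79.63 Ω = 1372∠3.3° Ω.

Z = 1370 + j79.63 Ω = 1372∠3.3° Ω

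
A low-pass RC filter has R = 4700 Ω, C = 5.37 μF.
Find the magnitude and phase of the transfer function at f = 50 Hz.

Step 1 — Angular frequency: ω = 2π·50 = 314.2 rad/s.
Step 2 — Transfer function: H(jω) = 1/(1 + jωRC).
Step 3 — Denominator: 1 + jωRC = 1 + j·314.2·4700·5.37e-06 = 1 + j7.929.
Step 4 — H = 0.01566 - j0.1241.
Step 5 — Magnitude: |H| = 0.1251 (-18.1 dB); phase: φ = -82.8°.

|H| = 0.1251 (-18.1 dB), φ = -82.8°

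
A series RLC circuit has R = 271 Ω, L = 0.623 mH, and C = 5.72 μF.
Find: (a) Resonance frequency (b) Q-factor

Step 1 — Resonance condition Im(Z)=0 gives ω₀ = 1/√(LC).
Step 2 — ω₀ = 1/√(0.000623·5.72e-06) = 1.675e+04 rad/s.
Step 3 — f₀ = ω₀/(2π) = 2666 Hz.
Step 4 — Series Q: Q = ω₀L/R = 1.675e+04·0.000623/271 = 0.03851.

(a) f₀ = 2666 Hz  (b) Q = 0.03851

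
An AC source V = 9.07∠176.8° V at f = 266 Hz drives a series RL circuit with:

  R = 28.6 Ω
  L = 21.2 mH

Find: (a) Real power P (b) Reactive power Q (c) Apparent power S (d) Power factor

Step 1 — Angular frequency: ω = 2π·f = 2π·266 = 1671 rad/s.
Step 2 — Component impedances:
  R: Z = R = 28.6 Ω
  L: Z = jωL = j·1671·0.0212 = 0 + j35.43 Ω
Step 3 — Series combination: Z_total = R + L = 28.6 + j35.43 Ω = 45.53∠51.1° Ω.
Step 4 — Source phasor: V = 9.07∠176.8° V = -9.056 + j0.5063 V.
Step 5 — Current: I = V / Z = -0.1163 + j0.1617 A = 0.1992∠125.7° A.
Step 6 — Complex power: S = V·I* = 1.135 + j1.406 VA.
Step 7 — Real power: P = Re(S) = 1.135 W.
Step 8 — Reactive power: Q = Im(S) = 1.406 VAR.
Step 9 — Apparent power: |S| = 1.807 VA.
Step 10 — Power factor: PF = P/|S| = 0.6281 (lagging).

(a) P = 1.135 W  (b) Q = 1.406 VAR  (c) S = 1.807 VA  (d) PF = 0.6281 (lagging)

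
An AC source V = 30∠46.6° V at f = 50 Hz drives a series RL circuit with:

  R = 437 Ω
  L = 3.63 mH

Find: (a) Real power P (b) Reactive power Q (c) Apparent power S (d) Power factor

Step 1 — Angular frequency: ω = 2π·f = 2π·50 = 314.2 rad/s.
Step 2 — Component impedances:
  R: Z = R = 437 Ω
  L: Z = jωL = j·314.2·0.00363 = 0 + j1.14 Ω
Step 3 — Series combination: Z_total = R + L = 437 + j1.14 Ω = 437∠0.1° Ω.
Step 4 — Source phasor: V = 30∠46.6° V = 20.61 + j21.8 V.
Step 5 — Current: I = V / Z = 0.0473 + j0.04976 A = 0.06865∠46.5° A.
Step 6 — Complex power: S = V·I* = 2.059 + j0.005374 VA.
Step 7 — Real power: P = Re(S) = 2.059 W.
Step 8 — Reactive power: Q = Im(S) = 0.005374 VAR.
Step 9 — Apparent power: |S| = 2.059 VA.
Step 10 — Power factor: PF = P/|S| = 1 (lagging).

(a) P = 2.059 W  (b) Q = 0.005374 VAR  (c) S = 2.059 VA  (d) PF = 1 (lagging)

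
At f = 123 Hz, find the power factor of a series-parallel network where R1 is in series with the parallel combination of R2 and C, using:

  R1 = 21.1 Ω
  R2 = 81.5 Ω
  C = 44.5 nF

Step 1 — Angular frequency: ω = 2π·f = 2π·123 = 772.8 rad/s.
Step 2 — Component impedances:
  R1: Z = R = 21.1 Ω
  R2: Z = R = 81.5 Ω
  C: Z = 1/(jωC) = -j/(ω·C) = 0 - j2.908e+04 Ω
Step 3 — Parallel branch: R2 || C = 1/(1/R2 + 1/C) = 81.5 - j0.2284 Ω.
Step 4 — Series with R1: Z_total = R1 + (R2 || C) = 102.6 - j0.2284 Ω = 102.6∠-0.1° Ω.
Step 5 — Power factor: PF = cos(φ) = Re(Z)/|Z| = 102.6/102.6 = 1.
Step 6 — Type: Im(Z) = -0.2284 ⇒ leading (phase φ = -0.1°).

PF = 1 (leading, φ = -0.1°)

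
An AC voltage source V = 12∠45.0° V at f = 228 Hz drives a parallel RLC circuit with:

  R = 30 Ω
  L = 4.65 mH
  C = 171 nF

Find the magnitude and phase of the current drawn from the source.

Step 1 — Angular frequency: ω = 2π·f = 2π·228 = 1433 rad/s.
Step 2 — Component impedances:
  R: Z = R = 30 Ω
  L: Z = jωL = j·1433·0.00465 = 0 + j6.661 Ω
  C: Z = 1/(jωC) = -j/(ω·C) = 0 - j4082 Ω
Step 3 — Parallel combination: 1/Z_total = 1/R + 1/L + 1/C; Z_total = 1.414 + j6.358 Ω = 6.513∠77.5° Ω.
Step 4 — Source phasor: V = 12∠45.0° V = 8.485 + j8.485 V.
Step 5 — Ohm's law: I = V / Z_total = (8.485 + j8.485) / (1.414 + j6.358) = 1.555 - j0.9889 A.
Step 6 — Convert to polar: |I| = 1.842 A, ∠I = -32.5°.

I = 1.842∠-32.5° A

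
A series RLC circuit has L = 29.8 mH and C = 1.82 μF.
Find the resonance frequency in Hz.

Step 1 — Resonance condition Im(Z)=0 gives ω₀ = 1/√(LC).
Step 2 — ω₀ = 1/√(0.0298·1.82e-06) = 4294 rad/s.
Step 3 — f₀ = ω₀/(2π) = 683.4 Hz.

f₀ = 683.4 Hz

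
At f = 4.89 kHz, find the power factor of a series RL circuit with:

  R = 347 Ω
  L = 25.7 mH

Step 1 — Angular frequency: ω = 2π·f = 2π·4890 = 3.072e+04 rad/s.
Step 2 — Component impedances:
  R: Z = R = 347 Ω
  L: Z = jωL = j·3.072e+04·0.0257 = 0 + j789.6 Ω
Step 3 — Series combination: Z_total = R + L = 347 + j789.6 Ω = 862.5∠66.3° Ω.
Step 4 — Power factor: PF = cos(φ) = Re(Z)/|Z| = 347/862.5 = 0.4023.
Step 5 — Type: Im(Z) = 789.6 ⇒ lagging (phase φ = 66.3°).

PF = 0.4023 (lagging, φ = 66.3°)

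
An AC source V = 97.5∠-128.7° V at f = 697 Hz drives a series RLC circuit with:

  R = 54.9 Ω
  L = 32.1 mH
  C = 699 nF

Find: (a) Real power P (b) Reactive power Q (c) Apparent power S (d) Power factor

Step 1 — Angular frequency: ω = 2π·f = 2π·697 = 4379 rad/s.
Step 2 — Component impedances:
  R: Z = R = 54.9 Ω
  L: Z = jωL = j·4379·0.0321 = 0 + j140.6 Ω
  C: Z = 1/(jωC) = -j/(ω·C) = 0 - j326.7 Ω
Step 3 — Series combination: Z_total = R + L + C = 54.9 - j186.1 Ω = 194∠-73.6° Ω.
Step 4 — Source phasor: V = 97.5∠-128.7° V = -60.96 - j76.09 V.
Step 5 — Current: I = V / Z = 0.2873 - j0.4123 A = 0.5025∠-55.1° A.
Step 6 — Complex power: S = V·I* = 13.86 - j46.99 VA.
Step 7 — Real power: P = Re(S) = 13.86 W.
Step 8 — Reactive power: Q = Im(S) = -46.99 VAR.
Step 9 — Apparent power: |S| = 49 VA.
Step 10 — Power factor: PF = P/|S| = 0.283 (leading).

(a) P = 13.86 W  (b) Q = -46.99 VAR  (c) S = 49 VA  (d) PF = 0.283 (leading)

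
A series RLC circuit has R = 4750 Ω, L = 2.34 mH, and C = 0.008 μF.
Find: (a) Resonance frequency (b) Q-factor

Step 1 — Resonance condition Im(Z)=0 gives ω₀ = 1/√(LC).
Step 2 — ω₀ = 1/√(0.00234·8e-09) = 2.311e+05 rad/s.
Step 3 — f₀ = ω₀/(2π) = 3.678e+04 Hz.
Step 4 — Series Q: Q = ω₀L/R = 2.311e+05·0.00234/4750 = 0.1139.

(a) f₀ = 3.678e+04 Hz  (b) Q = 0.1139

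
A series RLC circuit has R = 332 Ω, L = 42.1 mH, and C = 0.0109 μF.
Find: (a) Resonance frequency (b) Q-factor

Step 1 — Resonance condition Im(Z)=0 gives ω₀ = 1/√(LC).
Step 2 — ω₀ = 1/√(0.0421·1.09e-08) = 4.668e+04 rad/s.
Step 3 — f₀ = ω₀/(2π) = 7430 Hz.
Step 4 — Series Q: Q = ω₀L/R = 4.668e+04·0.0421/332 = 5.92.

(a) f₀ = 7430 Hz  (b) Q = 5.92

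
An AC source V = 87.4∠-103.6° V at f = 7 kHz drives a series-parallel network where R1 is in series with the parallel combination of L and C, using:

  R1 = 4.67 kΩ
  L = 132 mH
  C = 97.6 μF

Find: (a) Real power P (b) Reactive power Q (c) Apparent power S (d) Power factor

Step 1 — Angular frequency: ω = 2π·f = 2π·7000 = 4.398e+04 rad/s.
Step 2 — Component impedances:
  R1: Z = R = 4670 Ω
  L: Z = jωL = j·4.398e+04·0.132 = 0 + j5806 Ω
  C: Z = 1/(jωC) = -j/(ω·C) = 0 - j0.233 Ω
Step 3 — Parallel branch: L || C = 1/(1/L + 1/C) = 0 - j0.233 Ω.
Step 4 — Series with R1: Z_total = R1 + (L || C) = 4670 - j0.233 Ω = 4670∠-0.0° Ω.
Step 5 — Source phasor: V = 87.4∠-103.6° V = -20.55 - j84.95 V.
Step 6 — Current: I = V / Z = -0.0044 - j0.01819 A = 0.01872∠-103.6° A.
Step 7 — Complex power: S = V·I* = 1.636 - j8.16e-05 VA.
Step 8 — Real power: P = Re(S) = 1.636 W.
Step 9 — Reactive power: Q = Im(S) = -8.16e-05 VAR.
Step 10 — Apparent power: |S| = 1.636 VA.
Step 11 — Power factor: PF = P/|S| = 1 (leading).

(a) P = 1.636 W  (b) Q = -8.16e-05 VAR  (c) S = 1.636 VA  (d) PF = 1 (leading)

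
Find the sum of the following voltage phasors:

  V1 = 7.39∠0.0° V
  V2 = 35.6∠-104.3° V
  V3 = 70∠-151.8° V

Step 1 — Convert each phasor to rectangular form:
  V1 = 7.39·(cos(0.0°) + j·sin(0.0°)) = 7.39 V
  V2 = 35.6·(cos(-104.3°) + j·sin(-104.3°)) = -8.793 - j34.5 V
  V3 = 70·(cos(-151.8°) + j·sin(-151.8°)) = -61.69 - j33.08 V
Step 2 — Sum components: V_total = -63.09 - j67.58 V.
Step 3 — Convert to polar: |V_total| = 92.45 V, ∠V_total = -133.0°.

V_total = 92.45∠-133.0° V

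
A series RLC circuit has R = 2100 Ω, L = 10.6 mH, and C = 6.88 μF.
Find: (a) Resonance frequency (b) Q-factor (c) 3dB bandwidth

Step 1 — Resonance: ω₀ = 1/√(LC) = 1/√(0.0106·6.88e-06) = 3703 rad/s.
Step 2 — f₀ = ω₀/(2π) = 589.3 Hz.
Step 3 — Series Q: Q = ω₀L/R = 3703·0.0106/2100 = 0.01869.
Step 4 — Bandwidth: Δω = ω₀/Q = 1.981e+05 rad/s; BW = Δω/(2π) = 3.153e+04 Hz.

(a) f₀ = 589.3 Hz  (b) Q = 0.01869  (c) BW = 3.153e+04 Hz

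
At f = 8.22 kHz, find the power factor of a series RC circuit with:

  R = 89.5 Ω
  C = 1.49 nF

Step 1 — Angular frequency: ω = 2π·f = 2π·8220 = 5.165e+04 rad/s.
Step 2 — Component impedances:
  R: Z = R = 89.5 Ω
  C: Z = 1/(jωC) = -j/(ω·C) = 0 - j1.299e+04 Ω
Step 3 — Series combination: Z_total = R + C = 89.5 - j1.299e+04 Ω = 1.299e+04∠-89.6° Ω.
Step 4 — Power factor: PF = cos(φ) = Re(Z)/|Z| = 89.5/12995 = 0.006887.
Step 5 — Type: Im(Z) = -1.299e+04 ⇒ leading (phase φ = -89.6°).

PF = 0.006887 (leading, φ = -89.6°)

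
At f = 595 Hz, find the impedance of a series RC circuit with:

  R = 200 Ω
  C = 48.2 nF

Step 1 — Angular frequency: ω = 2π·f = 2π·595 = 3738 rad/s.
Step 2 — Component impedances:
  R: Z = R = 200 Ω
  C: Z = 1/(jωC) = -j/(ω·C) = 0 - j5550 Ω
Step 3 — Series combination: Z_total = R + C = 200 - j5550 Ω = 5553∠-87.9° Ω.

Z = 200 - j5550 Ω = 5553∠-87.9° Ω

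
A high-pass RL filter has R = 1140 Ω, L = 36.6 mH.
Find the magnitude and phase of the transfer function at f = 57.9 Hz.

Step 1 — Angular frequency: ω = 2π·57.9 = 363.8 rad/s.
Step 2 — Transfer function: H(jω) = jωL/(R + jωL).
Step 3 — Numerator jωL = j·13.31; denominator R + jωL = 1140 + j13.31.
Step 4 — H = 0.0001364 + j0.01168.
Step 5 — Magnitude: |H| = 0.01168 (-38.7 dB); phase: φ = 89.3°.

|H| = 0.01168 (-38.7 dB), φ = 89.3°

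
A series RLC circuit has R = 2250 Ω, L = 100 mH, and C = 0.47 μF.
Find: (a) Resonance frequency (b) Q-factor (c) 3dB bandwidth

Step 1 — Resonance condition Im(Z)=0 gives ω₀ = 1/√(LC).
Step 2 — ω₀ = 1/√(0.1·4.7e-07) = 4613 rad/s.
Step 3 — f₀ = ω₀/(2π) = 734.1 Hz.
Step 4 — Series Q: Q = ω₀L/R = 4613·0.1/2250 = 0.205.
Step 5 — 3dB bandwidth: Δω = ω₀/Q = 2.25e+04 rad/s; BW = Δω/(2π) = 3581 Hz.

(a) f₀ = 734.1 Hz  (b) Q = 0.205  (c) BW = 3581 Hz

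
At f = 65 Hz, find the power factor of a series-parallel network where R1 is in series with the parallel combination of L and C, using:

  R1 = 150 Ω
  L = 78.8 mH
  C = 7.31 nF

Step 1 — Angular frequency: ω = 2π·f = 2π·65 = 408.4 rad/s.
Step 2 — Component impedances:
  R1: Z = R = 150 Ω
  L: Z = jωL = j·408.4·0.0788 = 0 + j32.18 Ω
  C: Z = 1/(jωC) = -j/(ω·C) = 0 - j3.35e+05 Ω
Step 3 — Parallel branch: L || C = 1/(1/L + 1/C) = 0 + j32.19 Ω.
Step 4 — Series with R1: Z_total = R1 + (L || C) = 150 + j32.19 Ω = 153.4∠12.1° Ω.
Step 5 — Power factor: PF = cos(φ) = Re(Z)/|Z| = 150/153.414 = 0.9777.
Step 6 — Type: Im(Z) = 32.19 ⇒ lagging (phase φ = 12.1°).

PF = 0.9777 (lagging, φ = 12.1°)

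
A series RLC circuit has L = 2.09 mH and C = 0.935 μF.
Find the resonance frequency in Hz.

Step 1 — Resonance condition Im(Z)=0 gives ω₀ = 1/√(LC).
Step 2 — ω₀ = 1/√(0.00209·9.35e-07) = 2.262e+04 rad/s.
Step 3 — f₀ = ω₀/(2π) = 3600 Hz.

f₀ = 3600 Hz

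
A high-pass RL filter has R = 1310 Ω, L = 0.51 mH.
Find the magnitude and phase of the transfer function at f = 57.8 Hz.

Step 1 — Angular frequency: ω = 2π·57.8 = 363.2 rad/s.
Step 2 — Transfer function: H(jω) = jωL/(R + jωL).
Step 3 — Numerator jωL = j·0.1852; denominator R + jωL = 1310 + j0.1852.
Step 4 — H = 1.999e-08 + j0.0001414.
Step 5 — Magnitude: |H| = 0.0001414 (-77.0 dB); phase: φ = 90.0°.

|H| = 0.0001414 (-77.0 dB), φ = 90.0°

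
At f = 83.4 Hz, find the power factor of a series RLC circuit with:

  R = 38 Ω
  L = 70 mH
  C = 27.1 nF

Step 1 — Angular frequency: ω = 2π·f = 2π·83.4 = 524 rad/s.
Step 2 — Component impedances:
  R: Z = R = 38 Ω
  L: Z = jωL = j·524·0.07 = 0 + j36.68 Ω
  C: Z = 1/(jωC) = -j/(ω·C) = 0 - j7.042e+04 Ω
Step 3 — Series combination: Z_total = R + L + C = 38 - j7.038e+04 Ω = 7.038e+04∠-90.0° Ω.
Step 4 — Power factor: PF = cos(φ) = Re(Z)/|Z| = 38/7.038e+04 = 0.0005399.
Step 5 — Type: Im(Z) = -7.038e+04 ⇒ leading (phase φ = -90.0°).

PF = 0.0005399 (leading, φ = -90.0°)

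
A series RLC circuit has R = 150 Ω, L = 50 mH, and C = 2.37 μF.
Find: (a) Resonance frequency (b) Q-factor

Step 1 — Resonance condition Im(Z)=0 gives ω₀ = 1/√(LC).
Step 2 — ω₀ = 1/√(0.05·2.37e-06) = 2905 rad/s.
Step 3 — f₀ = ω₀/(2π) = 462.3 Hz.
Step 4 — Series Q: Q = ω₀L/R = 2905·0.05/150 = 0.9683.

(a) f₀ = 462.3 Hz  (b) Q = 0.9683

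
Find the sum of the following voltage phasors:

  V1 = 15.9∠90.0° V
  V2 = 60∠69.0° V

Step 1 — Convert each phasor to rectangular form:
  V1 = 15.9·(cos(90.0°) + j·sin(90.0°)) = 0 + j15.9 V
  V2 = 60·(cos(69.0°) + j·sin(69.0°)) = 21.5 + j56.01 V
Step 2 — Sum components: V_total = 21.5 + j71.91 V.
Step 3 — Convert to polar: |V_total| = 75.06 V, ∠V_total = 73.4°.

V_total = 75.06∠73.4° V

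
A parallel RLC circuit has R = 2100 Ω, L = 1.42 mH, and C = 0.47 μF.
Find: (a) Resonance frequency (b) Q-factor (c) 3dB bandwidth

Step 1 — Resonance: ω₀ = 1/√(LC) = 1/√(0.00142·4.7e-07) = 3.871e+04 rad/s.
Step 2 — f₀ = ω₀/(2π) = 6161 Hz.
Step 3 — Parallel Q: Q = R/(ω₀L) = 2100/(3.871e+04·0.00142) = 38.21.
Step 4 — Bandwidth: Δω = ω₀/Q = 1013 rad/s; BW = Δω/(2π) = 161.3 Hz.

(a) f₀ = 6161 Hz  (b) Q = 38.21  (c) BW = 161.3 Hz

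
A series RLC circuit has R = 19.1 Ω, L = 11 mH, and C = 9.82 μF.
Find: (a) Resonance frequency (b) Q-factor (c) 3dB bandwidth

Step 1 — Resonance condition Im(Z)=0 gives ω₀ = 1/√(LC).
Step 2 — ω₀ = 1/√(0.011·9.82e-06) = 3043 rad/s.
Step 3 — f₀ = ω₀/(2π) = 484.2 Hz.
Step 4 — Series Q: Q = ω₀L/R = 3043·0.011/19.1 = 1.752.
Step 5 — 3dB bandwidth: Δω = ω₀/Q = 1736 rad/s; BW = Δω/(2π) = 276.4 Hz.

(a) f₀ = 484.2 Hz  (b) Q = 1.752  (c) BW = 276.4 Hz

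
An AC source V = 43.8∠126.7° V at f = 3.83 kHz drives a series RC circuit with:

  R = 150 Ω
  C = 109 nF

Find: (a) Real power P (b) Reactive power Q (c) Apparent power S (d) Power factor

Step 1 — Angular frequency: ω = 2π·f = 2π·3830 = 2.406e+04 rad/s.
Step 2 — Component impedances:
  R: Z = R = 150 Ω
  C: Z = 1/(jωC) = -j/(ω·C) = 0 - j381.2 Ω
Step 3 — Series combination: Z_total = R + C = 150 - j381.2 Ω = 409.7∠-68.5° Ω.
Step 4 — Source phasor: V = 43.8∠126.7° V = -26.18 + j35.12 V.
Step 5 — Current: I = V / Z = -0.1032 - j0.02807 A = 0.1069∠-164.8° A.
Step 6 — Complex power: S = V·I* = 1.715 - j4.358 VA.
Step 7 — Real power: P = Re(S) = 1.715 W.
Step 8 — Reactive power: Q = Im(S) = -4.358 VAR.
Step 9 — Apparent power: |S| = 4.683 VA.
Step 10 — Power factor: PF = P/|S| = 0.3661 (leading).

(a) P = 1.715 W  (b) Q = -4.358 VAR  (c) S = 4.683 VA  (d) PF = 0.3661 (leading)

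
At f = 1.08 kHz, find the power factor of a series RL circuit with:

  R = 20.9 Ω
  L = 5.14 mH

Step 1 — Angular frequency: ω = 2π·f = 2π·1080 = 6786 rad/s.
Step 2 — Component impedances:
  R: Z = R = 20.9 Ω
  L: Z = jωL = j·6786·0.00514 = 0 + j34.88 Ω
Step 3 — Series combination: Z_total = R + L = 20.9 + j34.88 Ω = 40.66∠59.1° Ω.
Step 4 — Power factor: PF = cos(φ) = Re(Z)/|Z| = 20.9/40.66 = 0.514.
Step 5 — Type: Im(Z) = 34.88 ⇒ lagging (phase φ = 59.1°).

PF = 0.514 (lagging, φ = 59.1°)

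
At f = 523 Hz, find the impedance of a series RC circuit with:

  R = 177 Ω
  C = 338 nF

Step 1 — Angular frequency: ω = 2π·f = 2π·523 = 3286 rad/s.
Step 2 — Component impedances:
  R: Z = R = 177 Ω
  C: Z = 1/(jωC) = -j/(ω·C) = 0 - j900.3 Ω
Step 3 — Series combination: Z_total = R + C = 177 - j900.3 Ω = 917.6∠-78.9° Ω.

Z = 177 - j900.3 Ω = 917.6∠-78.9° Ω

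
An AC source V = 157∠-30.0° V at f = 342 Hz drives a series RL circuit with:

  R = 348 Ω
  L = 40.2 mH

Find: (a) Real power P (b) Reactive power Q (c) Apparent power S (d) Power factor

Step 1 — Angular frequency: ω = 2π·f = 2π·342 = 2149 rad/s.
Step 2 — Component impedances:
  R: Z = R = 348 Ω
  L: Z = jωL = j·2149·0.0402 = 0 + j86.38 Ω
Step 3 — Series combination: Z_total = R + L = 348 + j86.38 Ω = 358.6∠13.9° Ω.
Step 4 — Source phasor: V = 157∠-30.0° V = 136 - j78.5 V.
Step 5 — Current: I = V / Z = 0.3153 - j0.3038 A = 0.4379∠-43.9° A.
Step 6 — Complex power: S = V·I* = 66.72 + j16.56 VA.
Step 7 — Real power: P = Re(S) = 66.72 W.
Step 8 — Reactive power: Q = Im(S) = 16.56 VAR.
Step 9 — Apparent power: |S| = 68.74 VA.
Step 10 — Power factor: PF = P/|S| = 0.9705 (lagging).

(a) P = 66.72 W  (b) Q = 16.56 VAR  (c) S = 68.74 VA  (d) PF = 0.9705 (lagging)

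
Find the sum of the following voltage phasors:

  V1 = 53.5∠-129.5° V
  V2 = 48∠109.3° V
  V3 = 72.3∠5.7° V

Step 1 — Convert each phasor to rectangular form:
  V1 = 53.5·(cos(-129.5°) + j·sin(-129.5°)) = -34.03 - j41.28 V
  V2 = 48·(cos(109.3°) + j·sin(109.3°)) = -15.86 + j45.3 V
  V3 = 72.3·(cos(5.7°) + j·sin(5.7°)) = 71.94 + j7.181 V
Step 2 — Sum components: V_total = 22.05 + j11.2 V.
Step 3 — Convert to polar: |V_total| = 24.73 V, ∠V_total = 26.9°.

V_total = 24.73∠26.9° V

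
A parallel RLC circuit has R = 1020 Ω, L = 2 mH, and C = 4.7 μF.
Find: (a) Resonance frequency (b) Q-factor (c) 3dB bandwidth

Step 1 — Resonance: ω₀ = 1/√(LC) = 1/√(0.002·4.7e-06) = 1.031e+04 rad/s.
Step 2 — f₀ = ω₀/(2π) = 1642 Hz.
Step 3 — Parallel Q: Q = R/(ω₀L) = 1020/(1.031e+04·0.002) = 49.45.
Step 4 — Bandwidth: Δω = ω₀/Q = 208.6 rad/s; BW = Δω/(2π) = 33.2 Hz.

(a) f₀ = 1642 Hz  (b) Q = 49.45  (c) BW = 33.2 Hz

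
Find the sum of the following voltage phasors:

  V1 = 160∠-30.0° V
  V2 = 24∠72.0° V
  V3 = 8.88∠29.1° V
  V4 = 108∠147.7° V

Step 1 — Convert each phasor to rectangular form:
  V1 = 160·(cos(-30.0°) + j·sin(-30.0°)) = 138.6 - j80 V
  V2 = 24·(cos(72.0°) + j·sin(72.0°)) = 7.416 + j22.83 V
  V3 = 8.88·(cos(29.1°) + j·sin(29.1°)) = 7.759 + j4.319 V
  V4 = 108·(cos(147.7°) + j·sin(147.7°)) = -91.29 + j57.71 V
Step 2 — Sum components: V_total = 62.45 + j4.854 V.
Step 3 — Convert to polar: |V_total| = 62.64 V, ∠V_total = 4.4°.

V_total = 62.64∠4.4° V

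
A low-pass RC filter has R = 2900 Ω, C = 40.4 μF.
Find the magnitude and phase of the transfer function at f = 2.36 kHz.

Step 1 — Angular frequency: ω = 2π·2360 = 1.483e+04 rad/s.
Step 2 — Transfer function: H(jω) = 1/(1 + jωRC).
Step 3 — Denominator: 1 + jωRC = 1 + j·1.483e+04·2900·4.04e-05 = 1 + j1737.
Step 4 — H = 3.313e-07 - j0.0005756.
Step 5 — Magnitude: |H| = 0.0005756 (-64.8 dB); phase: φ = -90.0°.

|H| = 0.0005756 (-64.8 dB), φ = -90.0°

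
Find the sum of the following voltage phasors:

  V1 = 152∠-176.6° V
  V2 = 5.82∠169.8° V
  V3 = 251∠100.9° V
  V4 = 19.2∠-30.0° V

Step 1 — Convert each phasor to rectangular form:
  V1 = 152·(cos(-176.6°) + j·sin(-176.6°)) = -151.7 - j9.015 V
  V2 = 5.82·(cos(169.8°) + j·sin(169.8°)) = -5.728 + j1.031 V
  V3 = 251·(cos(100.9°) + j·sin(100.9°)) = -47.46 + j246.5 V
  V4 = 19.2·(cos(-30.0°) + j·sin(-30.0°)) = 16.63 - j9.6 V
Step 2 — Sum components: V_total = -188.3 + j228.9 V.
Step 3 — Convert to polar: |V_total| = 296.4 V, ∠V_total = 129.4°.

V_total = 296.4∠129.4° V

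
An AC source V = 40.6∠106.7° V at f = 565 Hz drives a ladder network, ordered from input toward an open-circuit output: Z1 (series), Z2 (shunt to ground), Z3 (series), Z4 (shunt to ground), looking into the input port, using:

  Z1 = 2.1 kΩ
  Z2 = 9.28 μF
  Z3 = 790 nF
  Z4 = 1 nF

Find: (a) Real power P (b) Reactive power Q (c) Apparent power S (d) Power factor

Step 1 — Angular frequency: ω = 2π·f = 2π·565 = 3550 rad/s.
Step 2 — Component impedances:
  Z1: Z = R = 2100 Ω
  Z2: Z = 1/(jωC) = -j/(ω·C) = 0 - j30.35 Ω
  Z3: Z = 1/(jωC) = -j/(ω·C) = 0 - j356.6 Ω
  Z4: Z = 1/(jωC) = -j/(ω·C) = 0 - j2.817e+05 Ω
Step 3 — Ladder network (open output): work backward from the far end, alternating series and parallel combinations. Z_in = 2100 - j30.35 Ω = 2100∠-0.8° Ω.
Step 4 — Source phasor: V = 40.6∠106.7° V = -11.67 + j38.89 V.
Step 5 — Current: I = V / Z = -0.005822 + j0.01843 A = 0.01933∠107.5° A.
Step 6 — Complex power: S = V·I* = 0.7848 - j0.01134 VA.
Step 7 — Real power: P = Re(S) = 0.7848 W.
Step 8 — Reactive power: Q = Im(S) = -0.01134 VAR.
Step 9 — Apparent power: |S| = 0.7849 VA.
Step 10 — Power factor: PF = P/|S| = 0.9999 (leading).

(a) P = 0.7848 W  (b) Q = -0.01134 VAR  (c) S = 0.7849 VA  (d) PF = 0.9999 (leading)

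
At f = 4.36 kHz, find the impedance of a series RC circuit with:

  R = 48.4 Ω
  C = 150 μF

Step 1 — Angular frequency: ω = 2π·f = 2π·4360 = 2.739e+04 rad/s.
Step 2 — Component impedances:
  R: Z = R = 48.4 Ω
  C: Z = 1/(jωC) = -j/(ω·C) = 0 - j0.2434 Ω
Step 3 — Series combination: Z_total = R + C = 48.4 - j0.2434 Ω = 48.4∠-0.3° Ω.

Z = 48.4 - j0.2434 Ω = 48.4∠-0.3° Ω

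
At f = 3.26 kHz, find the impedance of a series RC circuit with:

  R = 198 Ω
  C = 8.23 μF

Step 1 — Angular frequency: ω = 2π·f = 2π·3260 = 2.048e+04 rad/s.
Step 2 — Component impedances:
  R: Z = R = 198 Ω
  C: Z = 1/(jωC) = -j/(ω·C) = 0 - j5.932 Ω
Step 3 — Series combination: Z_total = R + C = 198 - j5.932 Ω = 198.1∠-1.7° Ω.

Z = 198 - j5.932 Ω = 198.1∠-1.7° Ω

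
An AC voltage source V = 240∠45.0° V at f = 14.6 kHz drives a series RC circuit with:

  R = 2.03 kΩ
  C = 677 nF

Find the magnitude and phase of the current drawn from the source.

Step 1 — Angular frequency: ω = 2π·f = 2π·1.46e+04 = 9.173e+04 rad/s.
Step 2 — Component impedances:
  R: Z = R = 2030 Ω
  C: Z = 1/(jωC) = -j/(ω·C) = 0 - j16.1 Ω
Step 3 — Series combination: Z_total = R + C = 2030 - j16.1 Ω = 2030∠-0.5° Ω.
Step 4 — Source phasor: V = 240∠45.0° V = 169.7 + j169.7 V.
Step 5 — Ohm's law: I = V / Z_total = (169.7 + j169.7) / (2030 - j16.1) = 0.08293 + j0.08426 A.
Step 6 — Convert to polar: |I| = 0.1182 A, ∠I = 45.5°.

I = 0.1182∠45.5° A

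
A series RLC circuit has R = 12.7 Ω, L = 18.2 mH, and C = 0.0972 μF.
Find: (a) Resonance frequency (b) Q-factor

Step 1 — Resonance condition Im(Z)=0 gives ω₀ = 1/√(LC).
Step 2 — ω₀ = 1/√(0.0182·9.72e-08) = 2.378e+04 rad/s.
Step 3 — f₀ = ω₀/(2π) = 3784 Hz.
Step 4 — Series Q: Q = ω₀L/R = 2.378e+04·0.0182/12.7 = 34.07.

(a) f₀ = 3784 Hz  (b) Q = 34.07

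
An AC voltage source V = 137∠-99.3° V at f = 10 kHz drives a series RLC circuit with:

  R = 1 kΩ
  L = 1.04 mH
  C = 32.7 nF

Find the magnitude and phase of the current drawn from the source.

Step 1 — Angular frequency: ω = 2π·f = 2π·1e+04 = 6.283e+04 rad/s.
Step 2 — Component impedances:
  R: Z = R = 1000 Ω
  L: Z = jωL = j·6.283e+04·0.00104 = 0 + j65.35 Ω
  C: Z = 1/(jωC) = -j/(ω·C) = 0 - j486.7 Ω
Step 3 — Series combination: Z_total = R + L + C = 1000 - j421.4 Ω = 1085∠-22.8° Ω.
Step 4 — Source phasor: V = 137∠-99.3° V = -22.14 - j135.2 V.
Step 5 — Ohm's law: I = V / Z_total = (-22.14 - j135.2) / (1000 - j421.4) = 0.02958 - j0.1227 A.
Step 6 — Convert to polar: |I| = 0.1262 A, ∠I = -76.5°.

I = 0.1262∠-76.5° A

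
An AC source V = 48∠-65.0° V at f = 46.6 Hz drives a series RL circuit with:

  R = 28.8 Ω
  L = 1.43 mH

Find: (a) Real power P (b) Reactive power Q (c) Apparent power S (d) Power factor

Step 1 — Angular frequency: ω = 2π·f = 2π·46.6 = 292.8 rad/s.
Step 2 — Component impedances:
  R: Z = R = 28.8 Ω
  L: Z = jωL = j·292.8·0.00143 = 0 + j0.4187 Ω
Step 3 — Series combination: Z_total = R + L = 28.8 + j0.4187 Ω = 28.8∠0.8° Ω.
Step 4 — Source phasor: V = 48∠-65.0° V = 20.29 - j43.5 V.
Step 5 — Current: I = V / Z = 0.6823 - j1.52 A = 1.666∠-65.8° A.
Step 6 — Complex power: S = V·I* = 79.98 + j1.163 VA.
Step 7 — Real power: P = Re(S) = 79.98 W.
Step 8 — Reactive power: Q = Im(S) = 1.163 VAR.
Step 9 — Apparent power: |S| = 79.99 VA.
Step 10 — Power factor: PF = P/|S| = 0.9999 (lagging).

(a) P = 79.98 W  (b) Q = 1.163 VAR  (c) S = 79.99 VA  (d) PF = 0.9999 (lagging)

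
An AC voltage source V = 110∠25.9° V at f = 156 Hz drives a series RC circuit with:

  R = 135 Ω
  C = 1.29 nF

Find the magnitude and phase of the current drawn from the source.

Step 1 — Angular frequency: ω = 2π·f = 2π·156 = 980.2 rad/s.
Step 2 — Component impedances:
  R: Z = R = 135 Ω
  C: Z = 1/(jωC) = -j/(ω·C) = 0 - j7.909e+05 Ω
Step 3 — Series combination: Z_total = R + C = 135 - j7.909e+05 Ω = 7.909e+05∠-90.0° Ω.
Step 4 — Source phasor: V = 110∠25.9° V = 98.95 + j48.05 V.
Step 5 — Ohm's law: I = V / Z_total = (98.95 + j48.05) / (135 - j7.909e+05) = -6.073e-05 + j0.0001251 A.
Step 6 — Convert to polar: |I| = 0.0001391 A, ∠I = 115.9°.

I = 0.0001391∠115.9° A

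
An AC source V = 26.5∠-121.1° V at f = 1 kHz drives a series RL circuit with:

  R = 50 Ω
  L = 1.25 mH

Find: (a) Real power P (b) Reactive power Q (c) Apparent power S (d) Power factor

Step 1 — Angular frequency: ω = 2π·f = 2π·1000 = 6283 rad/s.
Step 2 — Component impedances:
  R: Z = R = 50 Ω
  L: Z = jωL = j·6283·0.00125 = 0 + j7.854 Ω
Step 3 — Series combination: Z_total = R + L = 50 + j7.854 Ω = 50.61∠8.9° Ω.
Step 4 — Source phasor: V = 26.5∠-121.1° V = -13.69 - j22.69 V.
Step 5 — Current: I = V / Z = -0.3367 - j0.4009 A = 0.5236∠-130.0° A.
Step 6 — Complex power: S = V·I* = 13.71 + j2.153 VA.
Step 7 — Real power: P = Re(S) = 13.71 W.
Step 8 — Reactive power: Q = Im(S) = 2.153 VAR.
Step 9 — Apparent power: |S| = 13.87 VA.
Step 10 — Power factor: PF = P/|S| = 0.9879 (lagging).

(a) P = 13.71 W  (b) Q = 2.153 VAR  (c) S = 13.87 VA  (d) PF = 0.9879 (lagging)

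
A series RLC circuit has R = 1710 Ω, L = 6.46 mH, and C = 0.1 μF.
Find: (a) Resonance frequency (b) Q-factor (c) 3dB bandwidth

Step 1 — Resonance: ω₀ = 1/√(LC) = 1/√(0.00646·1e-07) = 3.934e+04 rad/s.
Step 2 — f₀ = ω₀/(2π) = 6262 Hz.
Step 3 — Series Q: Q = ω₀L/R = 3.934e+04·0.00646/1710 = 0.1486.
Step 4 — Bandwidth: Δω = ω₀/Q = 2.647e+05 rad/s; BW = Δω/(2π) = 4.213e+04 Hz.

(a) f₀ = 6262 Hz  (b) Q = 0.1486  (c) BW = 4.213e+04 Hz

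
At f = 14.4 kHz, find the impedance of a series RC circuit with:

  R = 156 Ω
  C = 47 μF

Step 1 — Angular frequency: ω = 2π·f = 2π·1.44e+04 = 9.048e+04 rad/s.
Step 2 — Component impedances:
  R: Z = R = 156 Ω
  C: Z = 1/(jωC) = -j/(ω·C) = 0 - j0.2352 Ω
Step 3 — Series combination: Z_total = R + C = 156 - j0.2352 Ω = 156∠-0.1° Ω.

Z = 156 - j0.2352 Ω = 156∠-0.1° Ω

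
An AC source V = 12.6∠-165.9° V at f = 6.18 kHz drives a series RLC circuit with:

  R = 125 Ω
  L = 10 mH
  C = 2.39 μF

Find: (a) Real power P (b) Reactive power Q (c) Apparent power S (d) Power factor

Step 1 — Angular frequency: ω = 2π·f = 2π·6180 = 3.883e+04 rad/s.
Step 2 — Component impedances:
  R: Z = R = 125 Ω
  L: Z = jωL = j·3.883e+04·0.01 = 0 + j388.3 Ω
  C: Z = 1/(jωC) = -j/(ω·C) = 0 - j10.78 Ω
Step 3 — Series combination: Z_total = R + L + C = 125 + j377.5 Ω = 397.7∠71.7° Ω.
Step 4 — Source phasor: V = 12.6∠-165.9° V = -12.22 - j3.07 V.
Step 5 — Current: I = V / Z = -0.01699 + j0.02675 A = 0.03168∠122.4° A.
Step 6 — Complex power: S = V·I* = 0.1255 + j0.379 VA.
Step 7 — Real power: P = Re(S) = 0.1255 W.
Step 8 — Reactive power: Q = Im(S) = 0.379 VAR.
Step 9 — Apparent power: |S| = 0.3992 VA.
Step 10 — Power factor: PF = P/|S| = 0.3143 (lagging).

(a) P = 0.1255 W  (b) Q = 0.379 VAR  (c) S = 0.3992 VA  (d) PF = 0.3143 (lagging)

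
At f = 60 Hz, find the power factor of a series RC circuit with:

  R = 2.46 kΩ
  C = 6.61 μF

Step 1 — Angular frequency: ω = 2π·f = 2π·60 = 377 rad/s.
Step 2 — Component impedances:
  R: Z = R = 2460 Ω
  C: Z = 1/(jωC) = -j/(ω·C) = 0 - j401.3 Ω
Step 3 — Series combination: Z_total = R + C = 2460 - j401.3 Ω = 2493∠-9.3° Ω.
Step 4 — Power factor: PF = cos(φ) = Re(Z)/|Z| = 2460/2492.5 = 0.987.
Step 5 — Type: Im(Z) = -401.3 ⇒ leading (phase φ = -9.3°).

PF = 0.987 (leading, φ = -9.3°)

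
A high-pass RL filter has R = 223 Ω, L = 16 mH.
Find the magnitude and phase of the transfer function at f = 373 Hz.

Step 1 — Angular frequency: ω = 2π·373 = 2344 rad/s.
Step 2 — Transfer function: H(jω) = jωL/(R + jωL).
Step 3 — Numerator jωL = j·37.5; denominator R + jωL = 223 + j37.5.
Step 4 — H = 0.0275 + j0.1635.
Step 5 — Magnitude: |H| = 0.1658 (-15.6 dB); phase: φ = 80.5°.

|H| = 0.1658 (-15.6 dB), φ = 80.5°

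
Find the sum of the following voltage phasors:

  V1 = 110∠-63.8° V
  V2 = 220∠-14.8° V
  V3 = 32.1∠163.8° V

Step 1 — Convert each phasor to rectangular form:
  V1 = 110·(cos(-63.8°) + j·sin(-63.8°)) = 48.57 - j98.7 V
  V2 = 220·(cos(-14.8°) + j·sin(-14.8°)) = 212.7 - j56.2 V
  V3 = 32.1·(cos(163.8°) + j·sin(163.8°)) = -30.83 + j8.956 V
Step 2 — Sum components: V_total = 230.4 - j145.9 V.
Step 3 — Convert to polar: |V_total| = 272.8 V, ∠V_total = -32.3°.

V_total = 272.8∠-32.3° V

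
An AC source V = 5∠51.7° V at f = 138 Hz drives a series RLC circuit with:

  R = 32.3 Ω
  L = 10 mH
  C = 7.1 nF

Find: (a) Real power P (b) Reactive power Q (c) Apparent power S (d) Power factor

Step 1 — Angular frequency: ω = 2π·f = 2π·138 = 867.1 rad/s.
Step 2 — Component impedances:
  R: Z = R = 32.3 Ω
  L: Z = jωL = j·867.1·0.01 = 0 + j8.671 Ω
  C: Z = 1/(jωC) = -j/(ω·C) = 0 - j1.624e+05 Ω
Step 3 — Series combination: Z_total = R + L + C = 32.3 - j1.624e+05 Ω = 1.624e+05∠-90.0° Ω.
Step 4 — Source phasor: V = 5∠51.7° V = 3.099 + j3.924 V.
Step 5 — Current: I = V / Z = -2.415e-05 + j1.908e-05 A = 3.078e-05∠141.7° A.
Step 6 — Complex power: S = V·I* = 3.061e-08 - j0.0001539 VA.
Step 7 — Real power: P = Re(S) = 3.061e-08 W.
Step 8 — Reactive power: Q = Im(S) = -0.0001539 VAR.
Step 9 — Apparent power: |S| = 0.0001539 VA.
Step 10 — Power factor: PF = P/|S| = 0.0001989 (leading).

(a) P = 3.061e-08 W  (b) Q = -0.0001539 VAR  (c) S = 0.0001539 VA  (d) PF = 0.0001989 (leading)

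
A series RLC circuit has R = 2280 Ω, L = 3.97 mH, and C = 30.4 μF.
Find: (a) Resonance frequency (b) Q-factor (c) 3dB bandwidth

Step 1 — Resonance: ω₀ = 1/√(LC) = 1/√(0.00397·3.04e-05) = 2879 rad/s.
Step 2 — f₀ = ω₀/(2π) = 458.1 Hz.
Step 3 — Series Q: Q = ω₀L/R = 2879·0.00397/2280 = 0.005012.
Step 4 — Bandwidth: Δω = ω₀/Q = 5.743e+05 rad/s; BW = Δω/(2π) = 9.14e+04 Hz.

(a) f₀ = 458.1 Hz  (b) Q = 0.005012  (c) BW = 9.14e+04 Hz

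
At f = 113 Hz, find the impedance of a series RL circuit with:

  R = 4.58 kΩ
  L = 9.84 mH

Step 1 — Angular frequency: ω = 2π·f = 2π·113 = 710 rad/s.
Step 2 — Component impedances:
  R: Z = R = 4580 Ω
  L: Z = jωL = j·710·0.00984 = 0 + j6.986 Ω
Step 3 — Series combination: Z_total = R + L = 4580 + j6.986 Ω = 4580∠0.1° Ω.

Z = 4580 + j6.986 Ω = 4580∠0.1° Ω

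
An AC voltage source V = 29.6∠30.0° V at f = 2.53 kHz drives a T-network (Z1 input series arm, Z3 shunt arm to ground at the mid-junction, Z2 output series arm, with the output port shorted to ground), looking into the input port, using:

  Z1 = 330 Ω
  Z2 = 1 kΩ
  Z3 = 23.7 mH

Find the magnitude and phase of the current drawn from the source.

Step 1 — Angular frequency: ω = 2π·f = 2π·2530 = 1.59e+04 rad/s.
Step 2 — Component impedances:
  Z1: Z = R = 330 Ω
  Z2: Z = R = 1000 Ω
  Z3: Z = jωL = j·1.59e+04·0.0237 = 0 + j376.7 Ω
Step 3 — With the output port shorted to ground, the output series arm Z2 runs from the junction to ground; the shunt arm Z3 also runs from the junction to ground. They appear in parallel: Z3 || Z2 = 124.3 + j329.9 Ω.
Step 4 — Series with input arm Z1: Z_in = Z1 + (Z3 || Z2) = 454.3 + j329.9 Ω = 561.5∠36.0° Ω.
Step 5 — Source phasor: V = 29.6∠30.0° V = 25.63 + j14.8 V.
Step 6 — Ohm's law: I = V / Z_total = (25.63 + j14.8) / (454.3 + j329.9) = 0.05243 - j0.0055 A.
Step 7 — Convert to polar: |I| = 0.05272 A, ∠I = -6.0°.

I = 0.05272∠-6.0° A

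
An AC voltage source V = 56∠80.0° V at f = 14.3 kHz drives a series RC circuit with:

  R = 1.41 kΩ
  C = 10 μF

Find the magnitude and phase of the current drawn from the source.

Step 1 — Angular frequency: ω = 2π·f = 2π·1.43e+04 = 8.985e+04 rad/s.
Step 2 — Component impedances:
  R: Z = R = 1410 Ω
  C: Z = 1/(jωC) = -j/(ω·C) = 0 - j1.113 Ω
Step 3 — Series combination: Z_total = R + C = 1410 - j1.113 Ω = 1410∠-0.0° Ω.
Step 4 — Source phasor: V = 56∠80.0° V = 9.724 + j55.15 V.
Step 5 — Ohm's law: I = V / Z_total = (9.724 + j55.15) / (1410 - j1.113) = 0.006866 + j0.03912 A.
Step 6 — Convert to polar: |I| = 0.03972 A, ∠I = 80.0°.

I = 0.03972∠80.0° A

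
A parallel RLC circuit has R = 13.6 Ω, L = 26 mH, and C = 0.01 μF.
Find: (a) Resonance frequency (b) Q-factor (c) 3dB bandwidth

Step 1 — Resonance: ω₀ = 1/√(LC) = 1/√(0.026·1e-08) = 6.202e+04 rad/s.
Step 2 — f₀ = ω₀/(2π) = 9870 Hz.
Step 3 — Parallel Q: Q = R/(ω₀L) = 13.6/(6.202e+04·0.026) = 0.008434.
Step 4 — Bandwidth: Δω = ω₀/Q = 7.353e+06 rad/s; BW = Δω/(2π) = 1.17e+06 Hz.

(a) f₀ = 9870 Hz  (b) Q = 0.008434  (c) BW = 1.17e+06 Hz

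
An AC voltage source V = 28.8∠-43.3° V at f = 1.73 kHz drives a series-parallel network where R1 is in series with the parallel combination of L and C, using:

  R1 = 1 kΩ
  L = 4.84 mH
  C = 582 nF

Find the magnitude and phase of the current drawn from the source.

Step 1 — Angular frequency: ω = 2π·f = 2π·1730 = 1.087e+04 rad/s.
Step 2 — Component impedances:
  R1: Z = R = 1000 Ω
  L: Z = jωL = j·1.087e+04·0.00484 = 0 + j52.61 Ω
  C: Z = 1/(jωC) = -j/(ω·C) = 0 - j158.1 Ω
Step 3 — Parallel branch: L || C = 1/(1/L + 1/C) = 0 + j78.86 Ω.
Step 4 — Series with R1: Z_total = R1 + (L || C) = 1000 + j78.86 Ω = 1003∠4.5° Ω.
Step 5 — Source phasor: V = 28.8∠-43.3° V = 20.96 - j19.75 V.
Step 6 — Ohm's law: I = V / Z_total = (20.96 - j19.75) / (1000 + j78.86) = 0.01928 - j0.02127 A.
Step 7 — Convert to polar: |I| = 0.02871 A, ∠I = -47.8°.

I = 0.02871∠-47.8° A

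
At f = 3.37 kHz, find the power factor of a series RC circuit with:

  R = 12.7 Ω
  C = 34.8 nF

Step 1 — Angular frequency: ω = 2π·f = 2π·3370 = 2.117e+04 rad/s.
Step 2 — Component impedances:
  R: Z = R = 12.7 Ω
  C: Z = 1/(jωC) = -j/(ω·C) = 0 - j1357 Ω
Step 3 — Series combination: Z_total = R + C = 12.7 - j1357 Ω = 1357∠-89.5° Ω.
Step 4 — Power factor: PF = cos(φ) = Re(Z)/|Z| = 12.7/1357.2 = 0.009358.
Step 5 — Type: Im(Z) = -1357 ⇒ leading (phase φ = -89.5°).

PF = 0.009358 (leading, φ = -89.5°)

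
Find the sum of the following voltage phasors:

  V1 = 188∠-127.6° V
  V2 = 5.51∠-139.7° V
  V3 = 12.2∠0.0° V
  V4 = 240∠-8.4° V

Step 1 — Convert each phasor to rectangular form:
  V1 = 188·(cos(-127.6°) + j·sin(-127.6°)) = -114.7 - j149 V
  V2 = 5.51·(cos(-139.7°) + j·sin(-139.7°)) = -4.202 - j3.564 V
  V3 = 12.2·(cos(0.0°) + j·sin(0.0°)) = 12.2 V
  V4 = 240·(cos(-8.4°) + j·sin(-8.4°)) = 237.4 - j35.06 V
Step 2 — Sum components: V_total = 130.7 - j187.6 V.
Step 3 — Convert to polar: |V_total| = 228.6 V, ∠V_total = -55.1°.

V_total = 228.6∠-55.1° V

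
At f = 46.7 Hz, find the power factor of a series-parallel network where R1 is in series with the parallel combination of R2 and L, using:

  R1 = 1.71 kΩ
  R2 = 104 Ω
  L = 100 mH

Step 1 — Angular frequency: ω = 2π·f = 2π·46.7 = 293.4 rad/s.
Step 2 — Component impedances:
  R1: Z = R = 1710 Ω
  R2: Z = R = 104 Ω
  L: Z = jωL = j·293.4·0.1 = 0 + j29.34 Ω
Step 3 — Parallel branch: R2 || L = 1/(1/R2 + 1/L) = 7.668 + j27.18 Ω.
Step 4 — Series with R1: Z_total = R1 + (R2 || L) = 1718 + j27.18 Ω = 1718∠0.9° Ω.
Step 5 — Power factor: PF = cos(φ) = Re(Z)/|Z| = 1717.7/1717.9 = 0.9999.
Step 6 — Type: Im(Z) = 27.18 ⇒ lagging (phase φ = 0.9°).

PF = 0.9999 (lagging, φ = 0.9°)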